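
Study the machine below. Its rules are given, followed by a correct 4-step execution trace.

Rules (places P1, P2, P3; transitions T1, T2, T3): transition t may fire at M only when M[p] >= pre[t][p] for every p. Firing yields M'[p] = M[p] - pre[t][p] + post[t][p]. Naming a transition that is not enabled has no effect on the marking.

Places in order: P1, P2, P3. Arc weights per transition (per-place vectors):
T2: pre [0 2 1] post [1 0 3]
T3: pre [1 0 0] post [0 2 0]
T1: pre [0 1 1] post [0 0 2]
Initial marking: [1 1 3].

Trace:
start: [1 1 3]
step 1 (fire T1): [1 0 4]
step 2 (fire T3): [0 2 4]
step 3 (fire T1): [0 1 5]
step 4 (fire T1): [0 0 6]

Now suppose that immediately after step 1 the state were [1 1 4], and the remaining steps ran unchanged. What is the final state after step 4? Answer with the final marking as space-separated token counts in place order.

0 1 6

state after step 1 := [1 1 4]
step 2 (fire T3): [0 3 4]
step 3 (fire T1): [0 2 5]
step 4 (fire T1): [0 1 6]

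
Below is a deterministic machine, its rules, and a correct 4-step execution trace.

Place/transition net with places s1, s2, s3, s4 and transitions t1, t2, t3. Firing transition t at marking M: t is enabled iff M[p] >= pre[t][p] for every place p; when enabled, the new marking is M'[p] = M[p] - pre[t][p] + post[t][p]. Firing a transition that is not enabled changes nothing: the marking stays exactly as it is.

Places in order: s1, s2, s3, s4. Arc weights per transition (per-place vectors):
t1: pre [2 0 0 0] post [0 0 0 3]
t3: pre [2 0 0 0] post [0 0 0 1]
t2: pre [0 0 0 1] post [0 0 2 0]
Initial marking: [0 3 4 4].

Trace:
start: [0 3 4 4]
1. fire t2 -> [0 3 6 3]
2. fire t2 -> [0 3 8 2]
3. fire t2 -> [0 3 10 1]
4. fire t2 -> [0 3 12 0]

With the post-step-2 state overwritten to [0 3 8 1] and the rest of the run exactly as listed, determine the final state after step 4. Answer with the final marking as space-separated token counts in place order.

state after step 2 := [0 3 8 1]
3. fire t2 -> [0 3 10 0]
4. fire t2 -> [0 3 10 0]

0 3 10 0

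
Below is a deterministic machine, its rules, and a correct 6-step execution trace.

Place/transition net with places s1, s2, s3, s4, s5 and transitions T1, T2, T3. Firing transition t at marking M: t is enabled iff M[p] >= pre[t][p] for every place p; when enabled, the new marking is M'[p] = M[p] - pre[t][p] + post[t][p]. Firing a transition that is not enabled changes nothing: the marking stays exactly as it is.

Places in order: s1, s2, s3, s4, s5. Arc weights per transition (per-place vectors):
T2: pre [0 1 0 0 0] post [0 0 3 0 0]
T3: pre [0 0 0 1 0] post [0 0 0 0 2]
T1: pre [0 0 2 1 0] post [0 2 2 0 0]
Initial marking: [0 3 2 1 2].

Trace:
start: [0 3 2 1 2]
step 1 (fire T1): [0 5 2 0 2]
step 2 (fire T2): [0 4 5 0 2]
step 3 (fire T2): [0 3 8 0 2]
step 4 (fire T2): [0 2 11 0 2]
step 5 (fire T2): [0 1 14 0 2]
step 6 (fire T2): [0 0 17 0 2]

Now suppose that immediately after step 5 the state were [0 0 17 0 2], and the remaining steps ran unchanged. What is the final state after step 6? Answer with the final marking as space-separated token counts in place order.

state after step 5 := [0 0 17 0 2]
step 6 (fire T2): [0 0 17 0 2]

0 0 17 0 2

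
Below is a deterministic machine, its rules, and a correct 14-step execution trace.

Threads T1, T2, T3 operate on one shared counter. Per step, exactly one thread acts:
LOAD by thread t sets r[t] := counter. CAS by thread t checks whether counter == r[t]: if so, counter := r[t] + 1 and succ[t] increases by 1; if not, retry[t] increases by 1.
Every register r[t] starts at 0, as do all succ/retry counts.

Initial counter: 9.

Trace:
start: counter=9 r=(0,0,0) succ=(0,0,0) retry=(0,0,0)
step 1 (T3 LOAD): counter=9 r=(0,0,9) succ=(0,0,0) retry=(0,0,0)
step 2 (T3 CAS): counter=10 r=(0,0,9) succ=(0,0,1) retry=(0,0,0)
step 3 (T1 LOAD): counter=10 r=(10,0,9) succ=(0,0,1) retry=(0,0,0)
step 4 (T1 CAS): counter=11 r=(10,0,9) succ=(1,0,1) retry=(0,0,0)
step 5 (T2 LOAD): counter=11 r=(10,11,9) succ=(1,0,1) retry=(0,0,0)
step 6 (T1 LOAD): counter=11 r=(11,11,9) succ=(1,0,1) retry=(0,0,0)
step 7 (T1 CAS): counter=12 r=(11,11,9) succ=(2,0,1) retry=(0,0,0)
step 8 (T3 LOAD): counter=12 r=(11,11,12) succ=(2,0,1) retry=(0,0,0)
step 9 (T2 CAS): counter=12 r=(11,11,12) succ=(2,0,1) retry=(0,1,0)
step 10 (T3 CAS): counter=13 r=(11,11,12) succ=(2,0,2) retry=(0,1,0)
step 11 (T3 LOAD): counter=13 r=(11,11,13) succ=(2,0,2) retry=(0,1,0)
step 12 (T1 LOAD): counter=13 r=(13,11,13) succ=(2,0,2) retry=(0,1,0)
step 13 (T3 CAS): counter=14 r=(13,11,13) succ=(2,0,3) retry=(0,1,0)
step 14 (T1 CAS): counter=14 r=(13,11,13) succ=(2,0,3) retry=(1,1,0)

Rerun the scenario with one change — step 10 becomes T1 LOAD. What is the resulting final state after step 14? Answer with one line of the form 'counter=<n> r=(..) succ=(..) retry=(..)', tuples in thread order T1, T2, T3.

counter=13 r=(12,11,12) succ=(2,0,2) retry=(1,1,0)

(re-executing from step 10 with the substitution; state before step 10: counter=12 r=(11,11,12) succ=(2,0,1) retry=(0,1,0))
step 10 (T1 LOAD): counter=12 r=(12,11,12) succ=(2,0,1) retry=(0,1,0)
step 11 (T3 LOAD): counter=12 r=(12,11,12) succ=(2,0,1) retry=(0,1,0)
step 12 (T1 LOAD): counter=12 r=(12,11,12) succ=(2,0,1) retry=(0,1,0)
step 13 (T3 CAS): counter=13 r=(12,11,12) succ=(2,0,2) retry=(0,1,0)
step 14 (T1 CAS): counter=13 r=(12,11,12) succ=(2,0,2) retry=(1,1,0)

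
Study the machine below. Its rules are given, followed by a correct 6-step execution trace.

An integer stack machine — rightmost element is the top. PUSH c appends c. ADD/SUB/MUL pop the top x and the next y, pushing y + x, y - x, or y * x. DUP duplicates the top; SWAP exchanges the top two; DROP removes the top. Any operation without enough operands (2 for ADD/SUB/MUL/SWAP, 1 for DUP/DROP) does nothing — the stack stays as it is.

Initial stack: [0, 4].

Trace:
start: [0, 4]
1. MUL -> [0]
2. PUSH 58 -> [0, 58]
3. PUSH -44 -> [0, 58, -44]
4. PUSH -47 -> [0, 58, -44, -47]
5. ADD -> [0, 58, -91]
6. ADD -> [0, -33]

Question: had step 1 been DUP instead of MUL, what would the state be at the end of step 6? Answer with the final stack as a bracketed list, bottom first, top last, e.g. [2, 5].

[0, 4, 4, -33]

(re-executing from step 1 with the substitution; state before step 1: [0, 4])
1. DUP -> [0, 4, 4]
2. PUSH 58 -> [0, 4, 4, 58]
3. PUSH -44 -> [0, 4, 4, 58, -44]
4. PUSH -47 -> [0, 4, 4, 58, -44, -47]
5. ADD -> [0, 4, 4, 58, -91]
6. ADD -> [0, 4, 4, -33]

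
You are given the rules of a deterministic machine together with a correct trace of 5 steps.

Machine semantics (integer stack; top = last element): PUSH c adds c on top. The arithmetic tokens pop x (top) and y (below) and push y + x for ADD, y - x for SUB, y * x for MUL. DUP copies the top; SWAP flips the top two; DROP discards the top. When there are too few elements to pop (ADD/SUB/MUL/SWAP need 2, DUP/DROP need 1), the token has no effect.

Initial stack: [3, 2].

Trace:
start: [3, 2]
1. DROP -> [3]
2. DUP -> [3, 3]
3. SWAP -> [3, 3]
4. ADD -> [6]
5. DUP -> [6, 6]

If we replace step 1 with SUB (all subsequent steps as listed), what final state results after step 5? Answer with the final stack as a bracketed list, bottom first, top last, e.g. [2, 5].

[2, 2]

(re-executing from step 1 with the substitution; state before step 1: [3, 2])
1. SUB -> [1]
2. DUP -> [1, 1]
3. SWAP -> [1, 1]
4. ADD -> [2]
5. DUP -> [2, 2]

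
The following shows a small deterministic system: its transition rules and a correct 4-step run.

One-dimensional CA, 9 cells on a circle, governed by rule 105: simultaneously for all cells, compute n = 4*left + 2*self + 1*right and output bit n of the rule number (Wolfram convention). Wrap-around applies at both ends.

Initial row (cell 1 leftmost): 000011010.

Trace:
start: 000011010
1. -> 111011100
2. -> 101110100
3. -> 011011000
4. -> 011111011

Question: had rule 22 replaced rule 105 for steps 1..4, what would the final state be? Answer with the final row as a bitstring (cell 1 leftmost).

(re-executing steps 1..4 under rule 22; state before step 1: 000011010)
1. -> 000100011
2. -> 101110100
3. -> 100000111
4. -> 010001000

010001000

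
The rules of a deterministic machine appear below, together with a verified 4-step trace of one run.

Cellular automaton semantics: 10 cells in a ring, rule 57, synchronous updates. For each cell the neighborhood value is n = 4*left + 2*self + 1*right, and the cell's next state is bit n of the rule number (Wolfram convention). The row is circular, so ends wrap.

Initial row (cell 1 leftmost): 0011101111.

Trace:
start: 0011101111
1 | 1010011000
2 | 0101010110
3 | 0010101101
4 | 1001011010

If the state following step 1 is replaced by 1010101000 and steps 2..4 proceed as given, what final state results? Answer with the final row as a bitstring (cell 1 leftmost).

state after step 1 := 1010101000
2 | 0101010110
3 | 0010101101
4 | 1001011010

1001011010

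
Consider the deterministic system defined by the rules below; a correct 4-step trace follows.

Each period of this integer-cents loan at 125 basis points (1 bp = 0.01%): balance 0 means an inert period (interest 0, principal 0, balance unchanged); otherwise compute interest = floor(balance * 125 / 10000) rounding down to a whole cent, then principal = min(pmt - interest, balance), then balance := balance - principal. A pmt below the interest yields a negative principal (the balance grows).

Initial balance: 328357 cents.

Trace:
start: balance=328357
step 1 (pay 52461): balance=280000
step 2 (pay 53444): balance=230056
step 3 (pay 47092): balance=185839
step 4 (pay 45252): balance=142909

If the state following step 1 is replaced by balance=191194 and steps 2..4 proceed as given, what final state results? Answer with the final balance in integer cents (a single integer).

state after step 1 := balance=191194
step 2 (pay 53444): balance=140139
step 3 (pay 47092): balance=94798
step 4 (pay 45252): balance=50730

50730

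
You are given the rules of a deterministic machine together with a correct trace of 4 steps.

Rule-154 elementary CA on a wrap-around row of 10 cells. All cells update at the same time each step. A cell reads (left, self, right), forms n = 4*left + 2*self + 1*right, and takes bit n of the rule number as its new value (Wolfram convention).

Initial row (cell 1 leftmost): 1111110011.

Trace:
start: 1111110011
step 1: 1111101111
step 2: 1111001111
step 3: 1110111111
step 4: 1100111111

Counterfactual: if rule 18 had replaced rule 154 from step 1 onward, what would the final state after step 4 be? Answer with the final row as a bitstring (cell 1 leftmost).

(re-executing steps 1..4 under rule 18; state before step 1: 1111110011)
step 1: 0000001100
step 2: 0000010010
step 3: 0000101101
step 4: 1001000000

1001000000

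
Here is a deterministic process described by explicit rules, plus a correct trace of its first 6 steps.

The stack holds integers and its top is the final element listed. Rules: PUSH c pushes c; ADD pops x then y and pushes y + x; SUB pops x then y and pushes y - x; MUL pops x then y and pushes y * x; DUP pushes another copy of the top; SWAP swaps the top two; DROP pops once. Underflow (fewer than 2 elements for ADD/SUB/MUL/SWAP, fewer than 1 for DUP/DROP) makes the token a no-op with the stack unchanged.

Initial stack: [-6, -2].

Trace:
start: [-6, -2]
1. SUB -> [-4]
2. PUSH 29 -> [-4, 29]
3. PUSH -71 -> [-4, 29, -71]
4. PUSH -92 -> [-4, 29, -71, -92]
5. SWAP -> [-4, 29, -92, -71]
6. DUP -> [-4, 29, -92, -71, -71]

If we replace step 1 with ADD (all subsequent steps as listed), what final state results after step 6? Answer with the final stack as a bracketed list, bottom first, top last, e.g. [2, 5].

(re-executing from step 1 with the substitution; state before step 1: [-6, -2])
1. ADD -> [-8]
2. PUSH 29 -> [-8, 29]
3. PUSH -71 -> [-8, 29, -71]
4. PUSH -92 -> [-8, 29, -71, -92]
5. SWAP -> [-8, 29, -92, -71]
6. DUP -> [-8, 29, -92, -71, -71]

[-8, 29, -92, -71, -71]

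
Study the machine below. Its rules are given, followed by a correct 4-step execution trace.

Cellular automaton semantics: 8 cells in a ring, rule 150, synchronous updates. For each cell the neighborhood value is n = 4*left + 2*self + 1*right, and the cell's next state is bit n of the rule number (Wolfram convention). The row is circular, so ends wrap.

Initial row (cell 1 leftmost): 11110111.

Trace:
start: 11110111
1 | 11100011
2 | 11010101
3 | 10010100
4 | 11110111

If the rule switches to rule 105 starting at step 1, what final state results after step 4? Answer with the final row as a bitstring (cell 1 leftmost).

(re-executing steps 1..4 under rule 105; state before step 1: 11110111)
1 | 00011100
2 | 11010101
3 | 01101011
4 | 11110111

11110111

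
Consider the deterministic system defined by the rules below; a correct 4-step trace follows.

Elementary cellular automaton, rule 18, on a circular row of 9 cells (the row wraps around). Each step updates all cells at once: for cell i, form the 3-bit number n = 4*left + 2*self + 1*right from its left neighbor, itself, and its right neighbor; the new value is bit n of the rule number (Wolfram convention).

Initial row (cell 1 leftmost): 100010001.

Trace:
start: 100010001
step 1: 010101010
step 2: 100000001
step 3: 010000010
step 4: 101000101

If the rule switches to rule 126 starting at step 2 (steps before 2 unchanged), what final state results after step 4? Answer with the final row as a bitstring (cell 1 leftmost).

(re-executing steps 2..4 under rule 126; state before step 2: 010101010)
step 2: 111111111
step 3: 000000000
step 4: 000000000

000000000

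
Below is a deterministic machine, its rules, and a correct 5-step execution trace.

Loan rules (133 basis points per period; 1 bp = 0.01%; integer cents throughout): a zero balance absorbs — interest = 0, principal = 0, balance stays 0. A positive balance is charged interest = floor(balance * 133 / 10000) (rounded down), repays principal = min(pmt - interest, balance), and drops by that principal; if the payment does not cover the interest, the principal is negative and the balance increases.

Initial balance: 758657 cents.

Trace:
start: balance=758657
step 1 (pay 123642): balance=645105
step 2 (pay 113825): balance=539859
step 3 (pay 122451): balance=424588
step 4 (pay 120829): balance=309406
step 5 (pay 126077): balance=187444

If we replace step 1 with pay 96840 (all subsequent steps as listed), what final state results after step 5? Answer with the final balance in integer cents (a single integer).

215700

(re-executing from step 1 with the substitution; state before step 1: balance=758657)
step 1 (pay 96840): balance=671907
step 2 (pay 113825): balance=567018
step 3 (pay 122451): balance=452108
step 4 (pay 120829): balance=337292
step 5 (pay 126077): balance=215700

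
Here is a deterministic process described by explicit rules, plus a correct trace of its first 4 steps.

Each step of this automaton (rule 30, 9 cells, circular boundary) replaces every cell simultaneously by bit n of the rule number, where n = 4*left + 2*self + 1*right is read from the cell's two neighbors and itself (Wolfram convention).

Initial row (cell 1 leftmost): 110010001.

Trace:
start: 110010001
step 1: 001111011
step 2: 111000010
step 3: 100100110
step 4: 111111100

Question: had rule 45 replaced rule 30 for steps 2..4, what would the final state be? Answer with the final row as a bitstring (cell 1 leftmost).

(re-executing steps 2..4 under rule 45; state before step 2: 001111011)
step 2: 001000110
step 3: 101010100
step 4: 111111100

111111100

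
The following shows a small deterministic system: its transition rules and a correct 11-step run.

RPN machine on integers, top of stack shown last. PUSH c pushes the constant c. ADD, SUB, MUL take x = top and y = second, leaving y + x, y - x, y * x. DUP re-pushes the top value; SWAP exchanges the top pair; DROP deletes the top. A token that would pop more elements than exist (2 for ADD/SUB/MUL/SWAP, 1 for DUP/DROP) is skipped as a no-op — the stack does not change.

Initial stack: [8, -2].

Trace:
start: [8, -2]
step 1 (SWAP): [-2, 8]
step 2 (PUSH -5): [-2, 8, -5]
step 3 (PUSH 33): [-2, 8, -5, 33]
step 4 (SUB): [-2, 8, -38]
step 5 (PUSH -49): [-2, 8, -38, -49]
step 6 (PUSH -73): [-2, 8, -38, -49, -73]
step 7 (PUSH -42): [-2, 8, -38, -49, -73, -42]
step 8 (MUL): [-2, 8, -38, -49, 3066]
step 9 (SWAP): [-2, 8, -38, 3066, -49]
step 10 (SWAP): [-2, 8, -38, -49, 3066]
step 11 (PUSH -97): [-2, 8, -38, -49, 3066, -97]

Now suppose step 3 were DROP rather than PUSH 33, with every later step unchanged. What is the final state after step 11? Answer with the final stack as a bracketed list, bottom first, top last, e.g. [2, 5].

(re-executing from step 3 with the substitution; state before step 3: [-2, 8, -5])
step 3 (DROP): [-2, 8]
step 4 (SUB): [-10]
step 5 (PUSH -49): [-10, -49]
step 6 (PUSH -73): [-10, -49, -73]
step 7 (PUSH -42): [-10, -49, -73, -42]
step 8 (MUL): [-10, -49, 3066]
step 9 (SWAP): [-10, 3066, -49]
step 10 (SWAP): [-10, -49, 3066]
step 11 (PUSH -97): [-10, -49, 3066, -97]

[-10, -49, 3066, -97]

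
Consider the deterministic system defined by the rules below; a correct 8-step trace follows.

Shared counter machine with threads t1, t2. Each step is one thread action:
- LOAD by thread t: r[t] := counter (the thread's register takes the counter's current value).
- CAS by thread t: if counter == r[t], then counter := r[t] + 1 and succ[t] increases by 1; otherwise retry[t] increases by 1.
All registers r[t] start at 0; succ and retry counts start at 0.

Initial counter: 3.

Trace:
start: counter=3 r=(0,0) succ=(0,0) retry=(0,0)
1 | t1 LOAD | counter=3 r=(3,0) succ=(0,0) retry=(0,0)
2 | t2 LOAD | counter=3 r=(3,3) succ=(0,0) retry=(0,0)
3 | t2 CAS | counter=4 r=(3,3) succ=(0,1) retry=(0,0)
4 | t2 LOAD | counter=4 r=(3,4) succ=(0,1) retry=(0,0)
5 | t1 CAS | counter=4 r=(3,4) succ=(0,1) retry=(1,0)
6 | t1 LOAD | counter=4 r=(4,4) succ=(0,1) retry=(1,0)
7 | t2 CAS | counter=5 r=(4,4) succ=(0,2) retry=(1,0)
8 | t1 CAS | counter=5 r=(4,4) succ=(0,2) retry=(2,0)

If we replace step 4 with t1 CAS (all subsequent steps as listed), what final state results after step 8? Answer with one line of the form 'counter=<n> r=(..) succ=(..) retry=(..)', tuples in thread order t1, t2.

counter=5 r=(4,3) succ=(1,1) retry=(2,1)

(re-executing from step 4 with the substitution; state before step 4: counter=4 r=(3,3) succ=(0,1) retry=(0,0))
4 | t1 CAS | counter=4 r=(3,3) succ=(0,1) retry=(1,0)
5 | t1 CAS | counter=4 r=(3,3) succ=(0,1) retry=(2,0)
6 | t1 LOAD | counter=4 r=(4,3) succ=(0,1) retry=(2,0)
7 | t2 CAS | counter=4 r=(4,3) succ=(0,1) retry=(2,1)
8 | t1 CAS | counter=5 r=(4,3) succ=(1,1) retry=(2,1)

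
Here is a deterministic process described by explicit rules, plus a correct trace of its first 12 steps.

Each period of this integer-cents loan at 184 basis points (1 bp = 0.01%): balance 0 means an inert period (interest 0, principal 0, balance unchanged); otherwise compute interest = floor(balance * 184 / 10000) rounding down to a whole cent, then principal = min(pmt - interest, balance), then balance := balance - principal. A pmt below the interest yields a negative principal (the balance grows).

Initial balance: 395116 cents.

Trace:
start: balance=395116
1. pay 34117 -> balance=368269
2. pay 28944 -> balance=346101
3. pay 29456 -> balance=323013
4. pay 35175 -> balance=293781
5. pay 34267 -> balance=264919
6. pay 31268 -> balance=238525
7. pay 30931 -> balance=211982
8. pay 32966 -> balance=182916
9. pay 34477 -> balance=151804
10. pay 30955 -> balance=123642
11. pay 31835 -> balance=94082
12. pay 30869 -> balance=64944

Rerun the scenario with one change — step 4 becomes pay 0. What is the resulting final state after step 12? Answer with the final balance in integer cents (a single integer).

105643

(re-executing from step 4 with the substitution; state before step 4: balance=323013)
4. pay 0 -> balance=328956
5. pay 34267 -> balance=300741
6. pay 31268 -> balance=275006
7. pay 30931 -> balance=249135
8. pay 32966 -> balance=220753
9. pay 34477 -> balance=190337
10. pay 30955 -> balance=162884
11. pay 31835 -> balance=134046
12. pay 30869 -> balance=105643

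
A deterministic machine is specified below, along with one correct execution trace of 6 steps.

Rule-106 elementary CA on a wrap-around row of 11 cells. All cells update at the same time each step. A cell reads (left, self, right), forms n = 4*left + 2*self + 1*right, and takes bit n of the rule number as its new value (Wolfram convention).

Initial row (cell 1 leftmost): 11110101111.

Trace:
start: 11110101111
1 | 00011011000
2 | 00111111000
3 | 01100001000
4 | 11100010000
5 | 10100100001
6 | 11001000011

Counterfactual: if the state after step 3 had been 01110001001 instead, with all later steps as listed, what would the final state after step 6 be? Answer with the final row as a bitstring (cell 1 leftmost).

00101001011

state after step 3 := 01110001001
4 | 11010010010
5 | 11100100101
6 | 00101001011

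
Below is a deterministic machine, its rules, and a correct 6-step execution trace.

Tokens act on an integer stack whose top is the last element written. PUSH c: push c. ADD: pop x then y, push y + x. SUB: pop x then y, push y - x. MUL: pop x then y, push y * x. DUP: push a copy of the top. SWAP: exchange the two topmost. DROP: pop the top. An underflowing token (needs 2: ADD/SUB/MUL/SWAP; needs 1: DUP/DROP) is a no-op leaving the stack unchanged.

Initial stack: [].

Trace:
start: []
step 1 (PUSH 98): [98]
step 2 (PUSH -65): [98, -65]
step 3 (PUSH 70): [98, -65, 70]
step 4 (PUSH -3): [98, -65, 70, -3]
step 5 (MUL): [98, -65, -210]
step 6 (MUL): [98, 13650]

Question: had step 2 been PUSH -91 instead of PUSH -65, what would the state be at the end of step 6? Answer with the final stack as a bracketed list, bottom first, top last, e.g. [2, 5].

[98, 19110]

(re-executing from step 2 with the substitution; state before step 2: [98])
step 2 (PUSH -91): [98, -91]
step 3 (PUSH 70): [98, -91, 70]
step 4 (PUSH -3): [98, -91, 70, -3]
step 5 (MUL): [98, -91, -210]
step 6 (MUL): [98, 19110]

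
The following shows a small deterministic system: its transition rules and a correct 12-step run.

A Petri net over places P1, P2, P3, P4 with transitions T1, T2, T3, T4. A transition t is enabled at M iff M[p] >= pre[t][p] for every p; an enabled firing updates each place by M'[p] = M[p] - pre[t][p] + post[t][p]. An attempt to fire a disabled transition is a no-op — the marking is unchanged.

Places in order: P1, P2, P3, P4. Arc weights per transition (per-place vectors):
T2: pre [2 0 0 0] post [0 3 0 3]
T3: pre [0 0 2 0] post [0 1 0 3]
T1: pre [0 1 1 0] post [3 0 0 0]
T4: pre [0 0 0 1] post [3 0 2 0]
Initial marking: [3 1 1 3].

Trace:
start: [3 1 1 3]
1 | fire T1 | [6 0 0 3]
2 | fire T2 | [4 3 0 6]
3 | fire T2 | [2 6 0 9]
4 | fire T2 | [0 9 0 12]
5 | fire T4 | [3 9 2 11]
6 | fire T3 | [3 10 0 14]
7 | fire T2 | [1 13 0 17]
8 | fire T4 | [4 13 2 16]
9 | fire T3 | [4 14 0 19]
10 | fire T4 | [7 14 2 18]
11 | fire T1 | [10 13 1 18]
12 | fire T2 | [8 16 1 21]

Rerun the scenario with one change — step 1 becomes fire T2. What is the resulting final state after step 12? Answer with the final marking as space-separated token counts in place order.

9 11 2 15

(re-executing from step 1 with the substitution; state before step 1: [3 1 1 3])
1 | fire T2 | [1 4 1 6]
2 | fire T2 | [1 4 1 6]
3 | fire T2 | [1 4 1 6]
4 | fire T2 | [1 4 1 6]
5 | fire T4 | [4 4 3 5]
6 | fire T3 | [4 5 1 8]
7 | fire T2 | [2 8 1 11]
8 | fire T4 | [5 8 3 10]
9 | fire T3 | [5 9 1 13]
10 | fire T4 | [8 9 3 12]
11 | fire T1 | [11 8 2 12]
12 | fire T2 | [9 11 2 15]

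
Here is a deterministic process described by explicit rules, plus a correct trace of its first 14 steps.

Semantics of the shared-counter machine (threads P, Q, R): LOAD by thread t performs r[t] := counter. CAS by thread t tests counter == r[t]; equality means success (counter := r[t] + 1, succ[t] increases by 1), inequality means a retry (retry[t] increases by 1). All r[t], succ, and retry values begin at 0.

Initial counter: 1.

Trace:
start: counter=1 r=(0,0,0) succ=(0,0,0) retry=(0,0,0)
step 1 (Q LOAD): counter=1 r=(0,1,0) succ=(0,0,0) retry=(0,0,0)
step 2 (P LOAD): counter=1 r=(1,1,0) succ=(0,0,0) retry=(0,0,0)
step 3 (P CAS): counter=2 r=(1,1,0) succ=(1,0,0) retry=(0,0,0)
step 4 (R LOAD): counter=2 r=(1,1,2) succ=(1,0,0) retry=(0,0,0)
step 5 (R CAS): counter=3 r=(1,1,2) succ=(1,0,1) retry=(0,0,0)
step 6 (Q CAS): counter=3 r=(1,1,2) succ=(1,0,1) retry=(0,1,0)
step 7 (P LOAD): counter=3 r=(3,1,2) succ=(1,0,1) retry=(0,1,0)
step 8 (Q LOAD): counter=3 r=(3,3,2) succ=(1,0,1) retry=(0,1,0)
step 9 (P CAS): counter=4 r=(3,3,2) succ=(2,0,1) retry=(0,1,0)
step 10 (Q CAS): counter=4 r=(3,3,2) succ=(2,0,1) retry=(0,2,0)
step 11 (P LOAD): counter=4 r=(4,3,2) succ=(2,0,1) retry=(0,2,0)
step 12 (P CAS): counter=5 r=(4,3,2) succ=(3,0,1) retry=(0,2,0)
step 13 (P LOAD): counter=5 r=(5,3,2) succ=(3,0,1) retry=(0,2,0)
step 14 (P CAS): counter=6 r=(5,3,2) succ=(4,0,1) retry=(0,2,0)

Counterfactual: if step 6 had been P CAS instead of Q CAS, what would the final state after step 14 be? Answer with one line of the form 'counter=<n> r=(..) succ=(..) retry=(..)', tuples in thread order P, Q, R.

(re-executing from step 6 with the substitution; state before step 6: counter=3 r=(1,1,2) succ=(1,0,1) retry=(0,0,0))
step 6 (P CAS): counter=3 r=(1,1,2) succ=(1,0,1) retry=(1,0,0)
step 7 (P LOAD): counter=3 r=(3,1,2) succ=(1,0,1) retry=(1,0,0)
step 8 (Q LOAD): counter=3 r=(3,3,2) succ=(1,0,1) retry=(1,0,0)
step 9 (P CAS): counter=4 r=(3,3,2) succ=(2,0,1) retry=(1,0,0)
step 10 (Q CAS): counter=4 r=(3,3,2) succ=(2,0,1) retry=(1,1,0)
step 11 (P LOAD): counter=4 r=(4,3,2) succ=(2,0,1) retry=(1,1,0)
step 12 (P CAS): counter=5 r=(4,3,2) succ=(3,0,1) retry=(1,1,0)
step 13 (P LOAD): counter=5 r=(5,3,2) succ=(3,0,1) retry=(1,1,0)
step 14 (P CAS): counter=6 r=(5,3,2) succ=(4,0,1) retry=(1,1,0)

counter=6 r=(5,3,2) succ=(4,0,1) retry=(1,1,0)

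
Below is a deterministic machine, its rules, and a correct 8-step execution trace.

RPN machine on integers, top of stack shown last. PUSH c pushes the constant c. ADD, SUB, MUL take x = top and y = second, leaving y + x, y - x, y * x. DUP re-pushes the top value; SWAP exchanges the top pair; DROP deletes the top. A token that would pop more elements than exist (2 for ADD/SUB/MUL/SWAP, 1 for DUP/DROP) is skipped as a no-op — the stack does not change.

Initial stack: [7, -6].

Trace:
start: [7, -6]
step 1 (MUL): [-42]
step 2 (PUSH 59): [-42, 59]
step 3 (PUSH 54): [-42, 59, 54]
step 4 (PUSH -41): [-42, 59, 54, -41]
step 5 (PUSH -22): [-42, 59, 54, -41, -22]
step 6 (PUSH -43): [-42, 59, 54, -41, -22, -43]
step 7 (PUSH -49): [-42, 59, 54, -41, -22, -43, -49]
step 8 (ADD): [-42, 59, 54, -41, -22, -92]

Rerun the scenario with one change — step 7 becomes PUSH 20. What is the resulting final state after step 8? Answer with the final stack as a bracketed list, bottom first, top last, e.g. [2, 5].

[-42, 59, 54, -41, -22, -23]

(re-executing from step 7 with the substitution; state before step 7: [-42, 59, 54, -41, -22, -43])
step 7 (PUSH 20): [-42, 59, 54, -41, -22, -43, 20]
step 8 (ADD): [-42, 59, 54, -41, -22, -23]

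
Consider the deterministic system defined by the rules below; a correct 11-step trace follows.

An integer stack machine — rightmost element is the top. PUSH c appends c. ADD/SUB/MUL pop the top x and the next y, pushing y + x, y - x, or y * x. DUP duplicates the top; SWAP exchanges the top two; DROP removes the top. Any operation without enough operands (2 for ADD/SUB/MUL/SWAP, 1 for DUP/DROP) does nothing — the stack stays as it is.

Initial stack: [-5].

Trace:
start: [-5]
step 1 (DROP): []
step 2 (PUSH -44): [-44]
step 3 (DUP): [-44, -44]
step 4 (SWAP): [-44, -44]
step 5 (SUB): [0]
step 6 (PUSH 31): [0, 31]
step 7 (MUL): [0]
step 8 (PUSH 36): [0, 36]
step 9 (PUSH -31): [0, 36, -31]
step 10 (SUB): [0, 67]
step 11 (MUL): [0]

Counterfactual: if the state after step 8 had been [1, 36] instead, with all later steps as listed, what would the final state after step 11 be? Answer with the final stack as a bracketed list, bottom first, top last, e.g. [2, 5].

state after step 8 := [1, 36]
step 9 (PUSH -31): [1, 36, -31]
step 10 (SUB): [1, 67]
step 11 (MUL): [67]

[67]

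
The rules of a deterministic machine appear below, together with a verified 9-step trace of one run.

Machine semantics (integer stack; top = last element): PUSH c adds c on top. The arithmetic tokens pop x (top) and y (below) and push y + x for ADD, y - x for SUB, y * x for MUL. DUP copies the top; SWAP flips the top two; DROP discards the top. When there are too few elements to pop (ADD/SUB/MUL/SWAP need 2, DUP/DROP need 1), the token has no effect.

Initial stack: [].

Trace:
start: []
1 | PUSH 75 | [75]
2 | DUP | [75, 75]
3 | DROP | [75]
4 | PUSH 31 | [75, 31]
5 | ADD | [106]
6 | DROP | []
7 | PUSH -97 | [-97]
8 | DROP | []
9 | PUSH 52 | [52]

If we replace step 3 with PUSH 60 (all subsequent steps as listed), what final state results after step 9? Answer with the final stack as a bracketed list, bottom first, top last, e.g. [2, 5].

[75, 75, 52]

(re-executing from step 3 with the substitution; state before step 3: [75, 75])
3 | PUSH 60 | [75, 75, 60]
4 | PUSH 31 | [75, 75, 60, 31]
5 | ADD | [75, 75, 91]
6 | DROP | [75, 75]
7 | PUSH -97 | [75, 75, -97]
8 | DROP | [75, 75]
9 | PUSH 52 | [75, 75, 52]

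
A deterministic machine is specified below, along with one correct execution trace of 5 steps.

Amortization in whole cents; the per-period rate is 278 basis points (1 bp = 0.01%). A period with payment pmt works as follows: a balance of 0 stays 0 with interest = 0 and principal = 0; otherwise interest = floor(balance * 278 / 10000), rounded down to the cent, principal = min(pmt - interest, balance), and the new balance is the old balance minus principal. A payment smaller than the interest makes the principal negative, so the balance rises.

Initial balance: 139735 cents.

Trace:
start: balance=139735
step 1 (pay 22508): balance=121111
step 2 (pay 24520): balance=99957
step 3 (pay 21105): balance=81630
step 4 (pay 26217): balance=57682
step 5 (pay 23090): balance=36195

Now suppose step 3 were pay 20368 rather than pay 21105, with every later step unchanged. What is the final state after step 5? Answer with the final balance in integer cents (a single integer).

(re-executing from step 3 with the substitution; state before step 3: balance=99957)
step 3 (pay 20368): balance=82367
step 4 (pay 26217): balance=58439
step 5 (pay 23090): balance=36973

36973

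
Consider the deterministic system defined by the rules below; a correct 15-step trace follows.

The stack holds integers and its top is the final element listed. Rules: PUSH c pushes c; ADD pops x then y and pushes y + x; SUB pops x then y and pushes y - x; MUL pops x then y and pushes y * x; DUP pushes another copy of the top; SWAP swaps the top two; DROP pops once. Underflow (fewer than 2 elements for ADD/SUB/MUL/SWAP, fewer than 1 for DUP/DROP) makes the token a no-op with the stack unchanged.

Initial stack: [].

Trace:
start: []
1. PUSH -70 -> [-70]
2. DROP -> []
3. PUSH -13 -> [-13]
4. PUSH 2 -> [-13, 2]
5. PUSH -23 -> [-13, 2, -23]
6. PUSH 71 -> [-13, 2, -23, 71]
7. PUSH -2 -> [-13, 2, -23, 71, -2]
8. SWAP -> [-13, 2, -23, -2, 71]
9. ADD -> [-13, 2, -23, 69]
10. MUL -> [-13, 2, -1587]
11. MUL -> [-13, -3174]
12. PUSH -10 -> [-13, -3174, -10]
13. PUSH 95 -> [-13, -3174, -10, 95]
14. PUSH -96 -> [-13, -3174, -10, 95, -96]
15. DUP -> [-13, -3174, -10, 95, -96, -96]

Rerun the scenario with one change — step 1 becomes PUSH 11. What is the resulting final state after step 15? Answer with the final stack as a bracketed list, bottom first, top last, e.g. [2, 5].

[-13, -3174, -10, 95, -96, -96]

(re-executing from step 1 with the substitution; state before step 1: [])
1. PUSH 11 -> [11]
2. DROP -> []
3. PUSH -13 -> [-13]
4. PUSH 2 -> [-13, 2]
5. PUSH -23 -> [-13, 2, -23]
6. PUSH 71 -> [-13, 2, -23, 71]
7. PUSH -2 -> [-13, 2, -23, 71, -2]
8. SWAP -> [-13, 2, -23, -2, 71]
9. ADD -> [-13, 2, -23, 69]
10. MUL -> [-13, 2, -1587]
11. MUL -> [-13, -3174]
12. PUSH -10 -> [-13, -3174, -10]
13. PUSH 95 -> [-13, -3174, -10, 95]
14. PUSH -96 -> [-13, -3174, -10, 95, -96]
15. DUP -> [-13, -3174, -10, 95, -96, -96]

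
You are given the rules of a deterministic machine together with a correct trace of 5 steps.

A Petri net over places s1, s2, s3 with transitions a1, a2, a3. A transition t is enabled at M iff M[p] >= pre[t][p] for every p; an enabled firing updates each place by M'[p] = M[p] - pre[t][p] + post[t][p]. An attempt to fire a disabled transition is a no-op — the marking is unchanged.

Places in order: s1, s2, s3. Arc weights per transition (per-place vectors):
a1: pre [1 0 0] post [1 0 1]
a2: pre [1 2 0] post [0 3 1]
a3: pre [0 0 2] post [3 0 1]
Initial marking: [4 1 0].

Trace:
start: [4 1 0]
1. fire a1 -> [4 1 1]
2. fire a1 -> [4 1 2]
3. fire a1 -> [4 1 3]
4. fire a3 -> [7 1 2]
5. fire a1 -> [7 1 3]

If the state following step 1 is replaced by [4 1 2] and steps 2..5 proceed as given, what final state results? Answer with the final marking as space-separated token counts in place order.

7 1 4

state after step 1 := [4 1 2]
2. fire a1 -> [4 1 3]
3. fire a1 -> [4 1 4]
4. fire a3 -> [7 1 3]
5. fire a1 -> [7 1 4]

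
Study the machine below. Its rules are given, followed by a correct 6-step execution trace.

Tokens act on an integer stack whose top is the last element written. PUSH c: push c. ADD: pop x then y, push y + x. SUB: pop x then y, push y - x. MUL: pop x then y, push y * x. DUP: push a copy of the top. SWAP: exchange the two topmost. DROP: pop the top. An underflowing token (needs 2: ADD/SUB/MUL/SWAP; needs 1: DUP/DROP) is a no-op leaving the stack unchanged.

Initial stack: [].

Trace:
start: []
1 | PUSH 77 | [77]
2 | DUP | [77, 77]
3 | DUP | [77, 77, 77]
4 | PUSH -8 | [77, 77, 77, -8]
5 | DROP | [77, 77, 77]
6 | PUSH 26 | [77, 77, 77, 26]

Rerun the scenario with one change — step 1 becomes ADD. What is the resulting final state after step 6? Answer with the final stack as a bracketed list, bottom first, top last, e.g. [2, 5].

[26]

(re-executing from step 1 with the substitution; state before step 1: [])
1 | ADD | []
2 | DUP | []
3 | DUP | []
4 | PUSH -8 | [-8]
5 | DROP | []
6 | PUSH 26 | [26]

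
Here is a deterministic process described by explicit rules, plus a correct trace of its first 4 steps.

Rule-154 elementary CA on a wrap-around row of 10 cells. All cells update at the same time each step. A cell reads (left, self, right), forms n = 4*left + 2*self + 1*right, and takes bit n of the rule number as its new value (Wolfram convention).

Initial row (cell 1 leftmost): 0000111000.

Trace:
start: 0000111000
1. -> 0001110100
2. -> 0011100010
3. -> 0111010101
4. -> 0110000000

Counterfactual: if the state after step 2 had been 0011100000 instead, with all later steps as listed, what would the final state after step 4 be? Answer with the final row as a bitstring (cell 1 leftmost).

1110001000

state after step 2 := 0011100000
3. -> 0111010000
4. -> 1110001000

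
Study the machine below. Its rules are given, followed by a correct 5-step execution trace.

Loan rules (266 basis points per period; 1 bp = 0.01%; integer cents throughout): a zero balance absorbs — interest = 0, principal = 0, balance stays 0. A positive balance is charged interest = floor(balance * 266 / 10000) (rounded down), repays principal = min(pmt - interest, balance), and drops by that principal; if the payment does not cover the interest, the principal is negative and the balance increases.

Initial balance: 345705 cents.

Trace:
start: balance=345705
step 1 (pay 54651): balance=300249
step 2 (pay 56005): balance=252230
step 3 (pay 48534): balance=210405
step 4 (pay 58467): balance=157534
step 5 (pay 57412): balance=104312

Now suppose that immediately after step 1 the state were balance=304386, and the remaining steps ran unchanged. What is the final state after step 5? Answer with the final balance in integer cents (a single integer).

state after step 1 := balance=304386
step 2 (pay 56005): balance=256477
step 3 (pay 48534): balance=214765
step 4 (pay 58467): balance=162010
step 5 (pay 57412): balance=108907

108907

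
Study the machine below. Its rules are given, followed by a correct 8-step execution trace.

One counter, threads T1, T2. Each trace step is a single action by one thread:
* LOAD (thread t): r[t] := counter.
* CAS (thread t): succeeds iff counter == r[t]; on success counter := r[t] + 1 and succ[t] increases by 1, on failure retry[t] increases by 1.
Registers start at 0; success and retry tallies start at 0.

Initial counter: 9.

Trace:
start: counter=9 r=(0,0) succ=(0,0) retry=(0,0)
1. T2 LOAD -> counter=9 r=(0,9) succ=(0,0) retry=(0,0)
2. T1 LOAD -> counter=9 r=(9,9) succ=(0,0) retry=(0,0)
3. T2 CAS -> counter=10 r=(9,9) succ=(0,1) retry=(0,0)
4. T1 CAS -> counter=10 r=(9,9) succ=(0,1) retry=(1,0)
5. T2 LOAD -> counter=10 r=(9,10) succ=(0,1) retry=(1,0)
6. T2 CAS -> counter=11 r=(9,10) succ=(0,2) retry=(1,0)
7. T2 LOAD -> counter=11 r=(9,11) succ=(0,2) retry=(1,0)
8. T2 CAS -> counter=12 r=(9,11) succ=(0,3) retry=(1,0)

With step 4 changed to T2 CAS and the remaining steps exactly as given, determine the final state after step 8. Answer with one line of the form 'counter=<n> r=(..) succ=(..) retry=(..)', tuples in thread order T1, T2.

counter=12 r=(9,11) succ=(0,3) retry=(0,1)

(re-executing from step 4 with the substitution; state before step 4: counter=10 r=(9,9) succ=(0,1) retry=(0,0))
4. T2 CAS -> counter=10 r=(9,9) succ=(0,1) retry=(0,1)
5. T2 LOAD -> counter=10 r=(9,10) succ=(0,1) retry=(0,1)
6. T2 CAS -> counter=11 r=(9,10) succ=(0,2) retry=(0,1)
7. T2 LOAD -> counter=11 r=(9,11) succ=(0,2) retry=(0,1)
8. T2 CAS -> counter=12 r=(9,11) succ=(0,3) retry=(0,1)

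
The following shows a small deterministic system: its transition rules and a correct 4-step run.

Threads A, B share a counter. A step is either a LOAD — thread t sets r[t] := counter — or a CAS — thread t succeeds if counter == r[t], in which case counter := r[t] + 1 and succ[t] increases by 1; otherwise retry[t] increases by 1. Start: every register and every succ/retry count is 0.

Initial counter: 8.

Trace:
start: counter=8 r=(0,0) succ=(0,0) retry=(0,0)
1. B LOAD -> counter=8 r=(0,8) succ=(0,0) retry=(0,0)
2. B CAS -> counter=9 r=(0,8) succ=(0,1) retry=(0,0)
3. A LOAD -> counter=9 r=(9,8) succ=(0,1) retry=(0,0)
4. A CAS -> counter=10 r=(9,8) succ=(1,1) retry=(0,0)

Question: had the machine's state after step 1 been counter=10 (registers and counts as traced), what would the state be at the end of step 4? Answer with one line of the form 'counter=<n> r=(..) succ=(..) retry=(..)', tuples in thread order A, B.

counter=11 r=(10,8) succ=(1,0) retry=(0,1)

state after step 1 := counter=10 r=(0,8) succ=(0,0) retry=(0,0)
2. B CAS -> counter=10 r=(0,8) succ=(0,0) retry=(0,1)
3. A LOAD -> counter=10 r=(10,8) succ=(0,0) retry=(0,1)
4. A CAS -> counter=11 r=(10,8) succ=(1,0) retry=(0,1)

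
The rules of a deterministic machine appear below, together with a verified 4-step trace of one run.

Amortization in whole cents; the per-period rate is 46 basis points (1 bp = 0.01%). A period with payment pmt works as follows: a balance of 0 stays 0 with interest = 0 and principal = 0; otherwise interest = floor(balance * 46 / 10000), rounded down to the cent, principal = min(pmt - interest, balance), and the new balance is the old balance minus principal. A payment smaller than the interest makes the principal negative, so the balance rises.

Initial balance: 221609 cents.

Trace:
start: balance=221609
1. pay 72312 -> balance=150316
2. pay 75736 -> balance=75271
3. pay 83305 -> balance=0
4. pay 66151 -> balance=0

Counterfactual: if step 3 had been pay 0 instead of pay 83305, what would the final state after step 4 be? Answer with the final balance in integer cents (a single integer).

(re-executing from step 3 with the substitution; state before step 3: balance=75271)
3. pay 0 -> balance=75617
4. pay 66151 -> balance=9813

9813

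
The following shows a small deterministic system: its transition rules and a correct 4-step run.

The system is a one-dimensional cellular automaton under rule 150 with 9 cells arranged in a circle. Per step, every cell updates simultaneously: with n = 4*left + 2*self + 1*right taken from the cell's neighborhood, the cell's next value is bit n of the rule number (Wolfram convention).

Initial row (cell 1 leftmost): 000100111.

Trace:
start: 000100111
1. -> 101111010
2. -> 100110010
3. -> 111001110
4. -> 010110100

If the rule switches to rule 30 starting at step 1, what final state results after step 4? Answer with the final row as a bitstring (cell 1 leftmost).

011011101

(re-executing steps 1..4 under rule 30; state before step 1: 000100111)
1. -> 101111100
2. -> 101000011
3. -> 001100110
4. -> 011011101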